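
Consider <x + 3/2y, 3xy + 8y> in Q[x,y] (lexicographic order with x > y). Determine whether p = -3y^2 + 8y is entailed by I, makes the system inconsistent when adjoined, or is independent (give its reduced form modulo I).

First compute the reduced Gröbner basis of I by Buchberger's algorithm.
f_1 = x + 3/2y, LT = x.
f_2 = 3xy + 8y, LT = xy.

S(f_1,f_2): lcm = xy. S = 3/2y^2 - 8/3y.
  reduce S modulo (f_1, f_2):
  remainder 3/2y^2 - 8/3y ≠ 0; add h_3 = 3/2y^2 - 8/3y to the basis.

The other S-polynomials (S(f_1,h_3), S(f_2,h_3)) all reduce to 0 modulo the current basis, so we have a Gröbner basis.
Inter-reduce: drop elements whose leading term is divisible by another's, tail-reduce, and make monic.
Reduced Gröbner basis: {x + 3/2y, y^2 - 16/9y}.
Label its elements g_1 = x + 3/2y, g_2 = y^2 - 16/9y.

Reduce p = -3y^2 + 8y modulo G:
  leading term y^2: subtract (-3)·g_2 from -3y^2 + 8y → 8/3y
  leading term y: no divisor's leading term divides it; move 8/3y to the remainder.
  normal form = 8/3y.
The normal form is nonzero, so p ∉ I. Since p minus its normal form lies in I, I + (p) = I + (r) where r = 8/3y; decide whether this ideal is the whole ring.
Run Buchberger on G together with r (pairs among the g_i already reduce to 0 since G is a Gröbner basis):
g_1 = x + 3/2y, LT = x.
g_2 = y^2 - 16/9y, LT = y^2.
r = 8/3y, LT = y.

The S-polynomials (S(g_1,g_2), S(g_1,r), S(g_2,r)) all reduce to 0 modulo the current basis, so we have a Gröbner basis.
Inter-reduce: drop elements whose leading term is divisible by another's, tail-reduce, and make monic.
Reduced Gröbner basis: {x, y}.
The reduced Gröbner basis of I + (p) is {x, y} ≠ {1}, a proper ideal, so the enlarged system stays consistent: p is independent of I, with normal form 8/3y.

-3y^2 + 8y is independent of I; its normal form modulo I is 8/3y.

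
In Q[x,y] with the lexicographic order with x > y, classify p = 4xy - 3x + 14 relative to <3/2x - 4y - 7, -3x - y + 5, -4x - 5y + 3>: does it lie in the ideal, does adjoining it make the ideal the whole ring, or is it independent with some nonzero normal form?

4xy - 3x + 14 lies in I (it reduces to 0).

First compute the reduced Gröbner basis of I by Buchberger's algorithm.
f_1 = 3/2x - 4y - 7, LT = x.
f_2 = -3x - y + 5, LT = x.
f_3 = -4x - 5y + 3, LT = x.

S(f_1,f_2): lcm = x. S = -3y - 3.
  leading term y: no divisor's leading term divides it; move -3y to the remainder.
  leading term 1: no divisor's leading term divides it; move -3 to the remainder.
  remainder -3y - 3 ≠ 0; add h_4 = -3y - 3 to the basis.

S(f_1,f_3): lcm = x. S = -47/12y - 47/12.
  leading term y: subtract (47/36)·h_4 from -47/12y - 47/12 → 0
  remainder 0.

S(f_2,f_3): lcm = x. S = -11/12y - 11/12.
  leading term y: subtract (11/36)·h_4 from -11/12y - 11/12 → 0
  remainder 0.

S(f_1,h_4): leading monomials are coprime, so the S-polynomial reduces to 0 (Buchberger's first criterion).
S(f_2,h_4): leading monomials are coprime, so the S-polynomial reduces to 0 (Buchberger's first criterion).
S(f_3,h_4): leading monomials are coprime, so the S-polynomial reduces to 0 (Buchberger's first criterion).
Every S-polynomial of the final basis reduces to 0, so we have a Gröbner basis.
Inter-reduce: drop elements whose leading term is divisible by another's, tail-reduce, and make monic.
Reduced Gröbner basis: {x - 2, y + 1}.
Label its elements g_1 = x - 2, g_2 = y + 1.

Reduce p = 4xy - 3x + 14 modulo G:
  leading term xy: subtract (4y)·g_1 from 4xy - 3x + 14 → -3x + 8y + 14
  leading term x: subtract (-3)·g_1 from -3x + 8y + 14 → 8y + 8
  leading term y: subtract (8)·g_2 from 8y + 8 → 0
  normal form = 0.
Since the normal form is 0, p ∈ I.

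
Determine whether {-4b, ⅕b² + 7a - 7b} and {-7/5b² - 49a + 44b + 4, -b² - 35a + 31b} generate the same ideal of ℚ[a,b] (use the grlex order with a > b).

No, the ideals differ.

Two ideals are equal iff their reduced Gröbner bases coincide (the reduced basis is unique for a fixed ordering).
Buchberger on the first generating set:
f_1 = -4b, LT = b.
f_2 = ⅕b² + 7a - 7b, LT = b².

S(f_1,f_2): lcm = b². S = -35a + 35b.
  reduce S modulo (f_1, f_2):
  remainder -35a ≠ 0; add g_3 = -35a to the basis.

The other S-polynomials (S(f_1,g_3), S(f_2,g_3)) all reduce to 0 modulo the current basis, so we have a Gröbner basis.
Inter-reduce: drop elements whose leading term is divisible by another's, tail-reduce, and make monic.
Reduced Gröbner basis: {a, b}.

Buchberger on the second generating set:
h_1 = -7/5b² - 49a + 44b + 4, LT = b².
h_2 = -b² - 35a + 31b, LT = b².

S(h_1,h_2): lcm = b². S = -3/7b - 20/7.
  reduce S modulo (h_1, h_2):
  remainder -3/7b - 20/7 ≠ 0; add k_3 = -3/7b - 20/7 to the basis.

S(h_1,k_3): lcm = b². S = 35a - 800/21b - 20/7.
  reduce S modulo (h_1, h_2, k_3):
  remainder 35a + 2260/9 ≠ 0; add k_4 = 35a + 2260/9 to the basis.

The other S-polynomials (S(h_2,k_3), S(h_1,k_4), S(h_2,k_4), S(k_3,k_4)) all reduce to 0 modulo the current basis, so we have a Gröbner basis.
Inter-reduce: drop elements whose leading term is divisible by another's, tail-reduce, and make monic.
Reduced Gröbner basis: {a + 452/63, b + 20/3}.

These differ, so the ideals are not equal.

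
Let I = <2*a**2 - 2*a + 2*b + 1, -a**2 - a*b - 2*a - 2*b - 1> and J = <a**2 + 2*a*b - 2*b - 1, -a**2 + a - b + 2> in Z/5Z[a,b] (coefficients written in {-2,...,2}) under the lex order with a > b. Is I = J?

Two ideals are equal iff their reduced Gröbner bases coincide (the reduced basis is unique for a fixed ordering).
Buchberger on the first generating set:
f_1 = 2*a**2 - 2*a + 2*b + 1, LT = a**2.
f_2 = -a**2 - a*b - 2*a - 2*b - 1, LT = a**2.

S(f_1,f_2): lcm = a**2. S = -a*b + 2*a - b + 2.
  leading term a*b: no divisor's leading term divides it; move -a*b to the remainder.
  leading term a: no divisor's leading term divides it; move 2*a to the remainder.
  leading term b: no divisor's leading term divides it; move -b to the remainder.
  leading term 1: no divisor's leading term divides it; move 2 to the remainder.
  remainder -a*b + 2*a - b + 2 ≠ 0; add g_3 = -a*b + 2*a - b + 2 to the basis.

S(f_1,g_3): lcm = a**2*b. S = 2*a**2 - 2*a*b + 2*a + b**2 - 2*b.
  leading term a**2: subtract (1)·f_1 from 2*a**2 - 2*a*b + 2*a + b**2 - 2*b → -2*a*b - a + b**2 + b - 1
  leading term a*b: subtract (2)·g_3 from -2*a*b - a + b**2 + b - 1 → b**2 - 2*b
  leading term b**2: no divisor's leading term divides it; move b**2 to the remainder.
  leading term b: no divisor's leading term divides it; move -2*b to the remainder.
  remainder b**2 - 2*b ≠ 0; add g_4 = b**2 - 2*b to the basis.

The other S-polynomials (S(f_2,g_3), S(f_1,g_4), S(f_2,g_4), S(g_3,g_4)) all reduce to 0 modulo the current basis, so we have a Gröbner basis.
Inter-reduce: drop elements whose leading term is divisible by another's, tail-reduce, and make monic.
Reduced Gröbner basis: {a**2 - a + b - 2, a*b - 2*a + b - 2, b**2 - 2*b}.

Buchberger on the second generating set:
h_1 = a**2 + 2*a*b - 2*b - 1, LT = a**2.
h_2 = -a**2 + a - b + 2, LT = a**2.

S(h_1,h_2): lcm = a**2. S = 2*a*b + a + 2*b + 1.
  leading term a*b: no divisor's leading term divides it; move 2*a*b to the remainder.
  leading term a: no divisor's leading term divides it; move a to the remainder.
  leading term b: no divisor's leading term divides it; move 2*b to the remainder.
  leading term 1: no divisor's leading term divides it; move 1 to the remainder.
  remainder 2*a*b + a + 2*b + 1 ≠ 0; add k_3 = 2*a*b + a + 2*b + 1 to the basis.

S(h_1,k_3): lcm = a**2*b. S = 2*a**2 + 2*a*b**2 - a*b + 2*a - 2*b**2 - b.
  leading term a**2: subtract (2)·h_1 from 2*a**2 + 2*a*b**2 - a*b + 2*a - 2*b**2 - b → 2*a*b**2 + 2*a - 2*b**2 - 2*b + 2
  leading term a*b**2: subtract (b)·k_3 from 2*a*b**2 + 2*a - 2*b**2 - 2*b + 2 → -a*b + 2*a + b**2 + 2*b + 2
  leading term a*b: subtract (2)·k_3 from -a*b + 2*a + b**2 + 2*b + 2 → b**2 - 2*b
  leading term b**2: no divisor's leading term divides it; move b**2 to the remainder.
  leading term b: no divisor's leading term divides it; move -2*b to the remainder.
  remainder b**2 - 2*b ≠ 0; add k_4 = b**2 - 2*b to the basis.

The other S-polynomials (S(h_2,k_3), S(h_1,k_4), S(h_2,k_4), S(k_3,k_4)) all reduce to 0 modulo the current basis, so we have a Gröbner basis.
Inter-reduce: drop elements whose leading term is divisible by another's, tail-reduce, and make monic.
Reduced Gröbner basis: {a**2 - a + b - 2, a*b - 2*a + b - 2, b**2 - 2*b}.

The two bases agree; hence the ideals are identical.
The choice of monomial ordering does not affect the verdict — as long as both bases are computed under the same ordering, their equality decides ideal equality.

Yes, the ideals are equal.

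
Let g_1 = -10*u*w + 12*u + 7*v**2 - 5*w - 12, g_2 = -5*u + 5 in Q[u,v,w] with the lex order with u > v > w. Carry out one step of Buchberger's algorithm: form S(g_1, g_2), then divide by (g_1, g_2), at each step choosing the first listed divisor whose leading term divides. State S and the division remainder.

S(g_1, g_2) = -6/5*u - 7/10*v**2 + 3/2*w + 6/5; remainder on division = -7/10*v**2 + 3/2*w.

lcm(LM(g_1), LM(g_2)) = u*w.
S = (lcm/LT(g_1))·g_1 − (lcm/LT(g_2))·g_2 = -6/5*u - 7/10*v**2 + 3/2*w + 6/5.
Reduce S modulo (g_1, g_2) in that order:
  leading term u: subtract (6/25)·g_2 from -6/5*u - 7/10*v**2 + 3/2*w + 6/5 → -7/10*v**2 + 3/2*w
  leading term v**2: no divisor's leading term divides it; move -7/10*v**2 to the remainder.
  leading term w: no divisor's leading term divides it; move 3/2*w to the remainder.
The remainder -7/10*v**2 + 3/2*w is nonzero, so it would be added as the next basis element.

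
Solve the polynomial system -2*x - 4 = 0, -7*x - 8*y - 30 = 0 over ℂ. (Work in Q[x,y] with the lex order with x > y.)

{(-2, -2)}

Compute a lex Gröbner basis by Buchberger's algorithm.
f_1 = -2*x - 4, LT = x.
f_2 = -7*x - 8*y - 30, LT = x.

S(f_1,f_2): lcm = x. S = -8/7*y - 16/7.
  reduce S modulo (f_1, f_2):
  remainder -8/7*y - 16/7 ≠ 0; add h_3 = -8/7*y - 16/7 to the basis.

The other S-polynomials (S(f_1,h_3), S(f_2,h_3)) all reduce to 0 modulo the current basis, so we have a Gröbner basis.
Inter-reduce: drop elements whose leading term is divisible by another's, tail-reduce, and make monic.
Reduced Gröbner basis: {x + 2, y + 2}.

From the last basis element, y + 2 = 0, so y takes values in {-2}. Each choice, substituted upward through the basis, yields the corresponding point(s) of the solution set.
  y = -2: the earlier basis element becomes x + 2 = 0, giving x = -2 — point (-2, -2).
Zero-dimensionality of the ideal guarantees finitely many solutions over ℂ.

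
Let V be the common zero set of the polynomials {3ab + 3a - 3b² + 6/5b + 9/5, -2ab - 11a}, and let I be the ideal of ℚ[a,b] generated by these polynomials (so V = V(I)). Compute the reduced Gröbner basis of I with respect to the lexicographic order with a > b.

G = {a + 2/9b² - 4/45b - 2/15, b³ + 51/10b² - 14/5b - 33/10}

f_1 = 3ab + 3a - 3b² + 6/5b + 9/5, LT = ab.
f_2 = -2ab - 11a, LT = ab.

S(f_1,f_2): lcm = ab. S = -9/2a - b² + ⅖b + ⅗.
  reduce S modulo (f_1, f_2):
  remainder -9/2a - b² + ⅖b + ⅗ ≠ 0; add g_3 = -9/2a - b² + ⅖b + ⅗ to the basis.

S(f_1,g_3): lcm = ab. S = a - 2/9b³ - 41/45b² + 8/15b + ⅗.
  reduce S modulo (f_1, f_2, g_3):
  remainder -2/9b³ - 17/15b² + 28/45b + 11/15 ≠ 0; add g_4 = -2/9b³ - 17/15b² + 28/45b + 11/15 to the basis.

The other S-polynomials (S(f_2,g_3), S(f_1,g_4), S(f_2,g_4), S(g_3,g_4)) all reduce to 0 modulo the current basis, so we have a Gröbner basis.
Inter-reduce: drop elements whose leading term is divisible by another's, tail-reduce, and make monic.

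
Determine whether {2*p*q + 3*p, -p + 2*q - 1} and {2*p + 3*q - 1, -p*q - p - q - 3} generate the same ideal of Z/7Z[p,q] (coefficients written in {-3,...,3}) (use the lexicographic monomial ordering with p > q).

No, the ideals differ.

Two ideals are equal iff their reduced Gröbner bases coincide (the reduced basis is unique for a fixed ordering).
Buchberger on the first generating set:
f_1 = 2*p*q + 3*p, LT = p*q.
f_2 = -p + 2*q - 1, LT = p.

S(f_1,f_2): lcm = p*q. S = -2*p + 2*q**2 - q.
  leading term p: subtract (2)·f_2 from -2*p + 2*q**2 - q → 2*q**2 + 2*q + 2
  leading term q**2: no divisor's leading term divides it; move 2*q**2 to the remainder.
  leading term q: no divisor's leading term divides it; move 2*q to the remainder.
  leading term 1: no divisor's leading term divides it; move 2 to the remainder.
  remainder 2*q**2 + 2*q + 2 ≠ 0; add g_3 = 2*q**2 + 2*q + 2 to the basis.

S(f_1,g_3): lcm = p*q**2. S = -3*p*q - p.
  leading term p*q: subtract (2)·f_1 from -3*p*q - p → 0
  remainder 0.

S(f_2,g_3): leading monomials are coprime, so the S-polynomial reduces to 0 (Buchberger's first criterion).
Every S-polynomial of the final basis reduces to 0, so we have a Gröbner basis.
Inter-reduce: drop elements whose leading term is divisible by another's, tail-reduce, and make monic.
Reduced Gröbner basis: {p - 2*q + 1, q**2 + q + 1}.

Buchberger on the second generating set:
h_1 = 2*p + 3*q - 1, LT = p.
h_2 = -p*q - p - q - 3, LT = p*q.

S(h_1,h_2): lcm = p*q. S = -p - 2*q**2 + 2*q - 3.
  leading term p: subtract (3)·h_1 from -p - 2*q**2 + 2*q - 3 → -2*q**2
  leading term q**2: no divisor's leading term divides it; move -2*q**2 to the remainder.
  remainder -2*q**2 ≠ 0; add k_3 = -2*q**2 to the basis.

S(h_1,k_3): leading monomials are coprime, so the S-polynomial reduces to 0 (Buchberger's first criterion).
S(h_2,k_3): lcm = p*q**2. S = p*q + q**2 + 3*q.
  leading term p*q: subtract (-3*q)·h_1 from p*q + q**2 + 3*q → 3*q**2
  leading term q**2: subtract (2)·k_3 from 3*q**2 → 0
  remainder 0.

Every S-polynomial of the final basis reduces to 0, so we have a Gröbner basis.
Inter-reduce: drop elements whose leading term is divisible by another's, tail-reduce, and make monic.
Reduced Gröbner basis: {p - 2*q + 3, q**2}.

Since the reduced bases disagree, the two ideals are not the same.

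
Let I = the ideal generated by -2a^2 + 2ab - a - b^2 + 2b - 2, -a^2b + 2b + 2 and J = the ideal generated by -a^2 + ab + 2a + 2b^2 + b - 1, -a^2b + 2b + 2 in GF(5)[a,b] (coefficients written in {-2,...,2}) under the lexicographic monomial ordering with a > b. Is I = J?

Yes, the ideals are equal.

Equality of ideals is decidable: compute both reduced Gröbner bases (unique for the ordering) and check whether they agree.
Buchberger on the first generating set:
f_1 = -2a^2 + 2ab - a - b^2 + 2b - 2, LT = a^2.
f_2 = -a^2b + 2b + 2, LT = a^2b.

S(f_1,f_2): lcm = a^2b. S = -ab^2 - 2ab - 2b^3 - b^2 - 2b + 2.
  reduce S modulo (f_1, f_2):
  remainder -ab^2 - 2ab - 2b^3 - b^2 - 2b + 2 ≠ 0; add g_3 = -ab^2 - 2ab - 2b^3 - b^2 - 2b + 2 to the basis.

S(f_1,g_3): lcm = a^2b^2. S = -2a^2b + 2ab^3 + 2ab^2 - 2ab + 2a - 2b^4 - b^3 + b^2.
  reduce S modulo (f_1, f_2, g_3):
  remainder 2ab + 2a - b^4 + b^3 - b^2 - b + 2 ≠ 0; add g_4 = 2ab + 2a - b^4 + b^3 - b^2 - b + 2 to the basis.

S(f_1,g_4): lcm = a^2b. S = -a^2 - 2ab^4 + 2ab^3 + 2ab^2 + ab - a - 2b^3 - b^2 + b.
  reduce S modulo (f_1, f_2, g_3, g_4):
  remainder 2a - b^5 + b^3 + b^2 + 2b + 1 ≠ 0; add g_5 = 2a - b^5 + b^3 + b^2 + 2b + 1 to the basis.

S(f_1,g_5): lcm = a^2. S = -2ab^5 + 2ab^3 + 2ab^2 - 2ab - 2b^2 - b + 1.
  reduce S modulo (f_1, f_2, g_3, g_4, g_5):
  remainder -b^6 - b^5 + 2b^4 + b^3 - b^2 - b - 1 ≠ 0; add g_6 = -b^6 - b^5 + 2b^4 + b^3 - b^2 - b - 1 to the basis.

The other S-polynomials (S(f_2,g_3), S(f_2,g_4), S(g_3,g_4), S(f_2,g_5), S(g_3,g_5), S(g_4,g_5), S(f_1,g_6), S(f_2,g_6), S(g_3,g_6), S(g_4,g_6), S(g_5,g_6)) all reduce to 0 modulo the current basis, so we have a Gröbner basis.
Inter-reduce: drop elements whose leading term is divisible by another's, tail-reduce, and make monic.
Reduced Gröbner basis: {a + 2b^5 - 2b^3 - 2b^2 + b - 2, b^6 + b^5 - 2b^4 - b^3 + b^2 + b + 1}.

Buchberger on the second generating set:
h_1 = -a^2 + ab + 2a + 2b^2 + b - 1, LT = a^2.
h_2 = -a^2b + 2b + 2, LT = a^2b.

S(h_1,h_2): lcm = a^2b. S = -ab^2 - 2ab - 2b^3 - b^2 - 2b + 2.
  reduce S modulo (h_1, h_2):
  remainder -ab^2 - 2ab - 2b^3 - b^2 - 2b + 2 ≠ 0; add k_3 = -ab^2 - 2ab - 2b^3 - b^2 - 2b + 2 to the basis.

S(h_1,k_3): lcm = a^2b^2. S = -2a^2b + 2ab^3 + 2ab^2 - 2ab + 2a - 2b^4 - b^3 + b^2.
  reduce S modulo (h_1, h_2, k_3):
  remainder 2ab + 2a - b^4 + b^3 - b^2 - b + 2 ≠ 0; add k_4 = 2ab + 2a - b^4 + b^3 - b^2 - b + 2 to the basis.

S(h_1,k_4): lcm = a^2b. S = -a^2 - 2ab^4 + 2ab^3 + 2ab^2 + ab - a - 2b^3 - b^2 + b.
  reduce S modulo (h_1, h_2, k_3, k_4):
  remainder 2a - b^5 + b^3 + b^2 + 2b + 1 ≠ 0; add k_5 = 2a - b^5 + b^3 + b^2 + 2b + 1 to the basis.

S(h_1,k_5): lcm = a^2. S = -2ab^5 + 2ab^3 + 2ab^2 - 2ab - 2b^2 - b + 1.
  reduce S modulo (h_1, h_2, k_3, k_4, k_5):
  remainder -b^6 - b^5 + 2b^4 + b^3 - b^2 - b - 1 ≠ 0; add k_6 = -b^6 - b^5 + 2b^4 + b^3 - b^2 - b - 1 to the basis.

The other S-polynomials (S(h_2,k_3), S(h_2,k_4), S(k_3,k_4), S(h_2,k_5), S(k_3,k_5), S(k_4,k_5), S(h_1,k_6), S(h_2,k_6), S(k_3,k_6), S(k_4,k_6), S(k_5,k_6)) all reduce to 0 modulo the current basis, so we have a Gröbner basis.
Inter-reduce: drop elements whose leading term is divisible by another's, tail-reduce, and make monic.
Reduced Gröbner basis: {a + 2b^5 - 2b^3 - 2b^2 + b - 2, b^6 + b^5 - 2b^4 - b^3 + b^2 + b + 1}.

Same reduced basis, so the two generating sets span the same ideal.
The choice of monomial ordering does not affect the verdict — as long as both bases are computed under the same ordering, their equality decides ideal equality.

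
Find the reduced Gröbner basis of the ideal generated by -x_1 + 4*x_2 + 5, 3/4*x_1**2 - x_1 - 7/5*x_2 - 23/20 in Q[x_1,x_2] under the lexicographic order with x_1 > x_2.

f_1 = -x_1 + 4*x_2 + 5, LT = x_1.
f_2 = 3/4*x_1**2 - x_1 - 7/5*x_2 - 23/20, LT = x_1**2.

S(f_1,f_2): lcm = x_1**2. S = -4*x_1*x_2 - 11/3*x_1 + 28/15*x_2 + 23/15.
  leading term x_1*x_2: subtract (4*x_2)·f_1 from -4*x_1*x_2 - 11/3*x_1 + 28/15*x_2 + 23/15 → -11/3*x_1 - 16*x_2**2 - 272/15*x_2 + 23/15
  leading term x_1: subtract (11/3)·f_1 from -11/3*x_1 - 16*x_2**2 - 272/15*x_2 + 23/15 → -16*x_2**2 - 164/5*x_2 - 84/5
  leading term x_2**2: no divisor's leading term divides it; move -16*x_2**2 to the remainder.
  leading term x_2: no divisor's leading term divides it; move -164/5*x_2 to the remainder.
  leading term 1: no divisor's leading term divides it; move -84/5 to the remainder.
  remainder -16*x_2**2 - 164/5*x_2 - 84/5 ≠ 0; add g_3 = -16*x_2**2 - 164/5*x_2 - 84/5 to the basis.

The other S-polynomials (S(f_1,g_3), S(f_2,g_3)) all reduce to 0 modulo the current basis, so we have a Gröbner basis.
Inter-reduce: drop elements whose leading term is divisible by another's, tail-reduce, and make monic.

G = {x_1 - 4*x_2 - 5, x_2**2 + 41/20*x_2 + 21/20}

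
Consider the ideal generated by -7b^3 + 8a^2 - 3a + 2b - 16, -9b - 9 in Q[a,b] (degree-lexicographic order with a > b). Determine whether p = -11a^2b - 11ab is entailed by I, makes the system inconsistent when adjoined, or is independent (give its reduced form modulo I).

First compute the reduced Gröbner basis of I by Buchberger's algorithm.
f_1 = -7b^3 + 8a^2 - 3a + 2b - 16, LT = b^3.
f_2 = -9b - 9, LT = b.

S(f_1,f_2): lcm = b^3. S = -8/7a^2 - b^2 + 3/7a - 2/7b + 16/7.
  leading term a^2: no divisor's leading term divides it; move -8/7a^2 to the remainder.
  leading term b^2: subtract (1/9b)·f_2 from -b^2 + 3/7a - 2/7b + 16/7 → 3/7a + 5/7b + 16/7
  leading term a: no divisor's leading term divides it; move 3/7a to the remainder.
  leading term b: subtract (-5/63)·f_2 from 5/7b + 16/7 → 11/7
  leading term 1: no divisor's leading term divides it; move 11/7 to the remainder.
  remainder -8/7a^2 + 3/7a + 11/7 ≠ 0; add h_3 = -8/7a^2 + 3/7a + 11/7 to the basis.

The other S-polynomials (S(f_1,h_3), S(f_2,h_3)) all reduce to 0 modulo the current basis, so we have a Gröbner basis.
Inter-reduce: drop elements whose leading term is divisible by another's, tail-reduce, and make monic.
Reduced Gröbner basis: {a^2 - 3/8a - 11/8, b + 1}.
Label its elements g_1 = a^2 - 3/8a - 11/8, g_2 = b + 1.

Reduce p = -11a^2b - 11ab modulo G:
  leading term a^2b: subtract (-11b)·g_1 from -11a^2b - 11ab → -121/8ab - 121/8b
  leading term ab: subtract (-121/8a)·g_2 from -121/8ab - 121/8b → 121/8a - 121/8b
  leading term a: no divisor's leading term divides it; move 121/8a to the remainder.
  leading term b: subtract (-121/8)·g_2 from -121/8b → 121/8
  leading term 1: no divisor's leading term divides it; move 121/8 to the remainder.
  normal form = 121/8a + 121/8.
The normal form is nonzero, so p ∉ I. Since p minus its normal form lies in I, I + (p) = I + (r) where r = 121/8a + 121/8; decide whether this ideal is the whole ring.
Run Buchberger on G together with r (pairs among the g_i already reduce to 0 since G is a Gröbner basis):
g_1 = a^2 - 3/8a - 11/8, LT = a^2.
g_2 = b + 1, LT = b.
r = 121/8a + 121/8, LT = a.

The S-polynomials (S(g_1,g_2), S(g_1,r), S(g_2,r)) all reduce to 0 modulo the current basis, so we have a Gröbner basis.
Inter-reduce: drop elements whose leading term is divisible by another's, tail-reduce, and make monic.
Reduced Gröbner basis: {a + 1, b + 1}.
The reduced Gröbner basis of I + (p) is {a + 1, b + 1} ≠ {1}, a proper ideal, so the enlarged system stays consistent: p is independent of I, with normal form 121/8a + 121/8.

Ideal membership is decidable via reduction modulo a Gröbner basis.

-11a^2b - 11ab is independent of I; its normal form modulo I is 121/8a + 121/8.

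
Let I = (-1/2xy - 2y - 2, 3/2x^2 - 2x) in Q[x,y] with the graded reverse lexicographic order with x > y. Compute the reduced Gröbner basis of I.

G = {y^2 + 7/4y + 3/4, x - 16/3y - 16/3}

f_1 = -1/2xy - 2y - 2, LT = xy.
f_2 = 3/2x^2 - 2x, LT = x^2.

S(f_1,f_2): lcm = x^2y. S = 16/3xy + 4x.
  leading term xy: subtract (-32/3)·f_1 from 16/3xy + 4x → 4x - 64/3y - 64/3
  leading term x: no divisor's leading term divides it; move 4x to the remainder.
  leading term y: no divisor's leading term divides it; move -64/3y to the remainder.
  leading term 1: no divisor's leading term divides it; move -64/3 to the remainder.
  remainder 4x - 64/3y - 64/3 ≠ 0; add g_3 = 4x - 64/3y - 64/3 to the basis.

S(f_1,g_3): lcm = xy. S = 16/3y^2 + 28/3y + 4.
  leading term y^2: no divisor's leading term divides it; move 16/3y^2 to the remainder.
  leading term y: no divisor's leading term divides it; move 28/3y to the remainder.
  leading term 1: no divisor's leading term divides it; move 4 to the remainder.
  remainder 16/3y^2 + 28/3y + 4 ≠ 0; add g_4 = 16/3y^2 + 28/3y + 4 to the basis.

The other S-polynomials (S(f_2,g_3), S(f_1,g_4), S(f_2,g_4), S(g_3,g_4)) all reduce to 0 modulo the current basis, so we have a Gröbner basis.
Inter-reduce: drop elements whose leading term is divisible by another's, tail-reduce, and make monic.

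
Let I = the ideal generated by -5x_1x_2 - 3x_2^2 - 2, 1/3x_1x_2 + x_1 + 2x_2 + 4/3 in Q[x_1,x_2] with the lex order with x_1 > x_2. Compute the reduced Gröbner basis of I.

G = {x_1 - 1/5x_2^2 + 2x_2 + 6/5, x_2^3 - 7x_2^2 - 6x_2 + 2}

The reduced Gröbner basis is the canonical form of the ideal for this ordering.

f_1 = -5x_1x_2 - 3x_2^2 - 2, LT = x_1x_2.
f_2 = 1/3x_1x_2 + x_1 + 2x_2 + 4/3, LT = x_1x_2.

S(f_1,f_2): lcm = x_1x_2. S = -3x_1 + 3/5x_2^2 - 6x_2 - 18/5.
  leading term x_1: no divisor's leading term divides it; move -3x_1 to the remainder.
  leading term x_2^2: no divisor's leading term divides it; move 3/5x_2^2 to the remainder.
  leading term x_2: no divisor's leading term divides it; move -6x_2 to the remainder.
  leading term 1: no divisor's leading term divides it; move -18/5 to the remainder.
  remainder -3x_1 + 3/5x_2^2 - 6x_2 - 18/5 ≠ 0; add g_3 = -3x_1 + 3/5x_2^2 - 6x_2 - 18/5 to the basis.

S(f_1,g_3): lcm = x_1x_2. S = 1/5x_2^3 - 7/5x_2^2 - 6/5x_2 + 2/5.
  leading term x_2^3: no divisor's leading term divides it; move 1/5x_2^3 to the remainder.
  leading term x_2^2: no divisor's leading term divides it; move -7/5x_2^2 to the remainder.
  leading term x_2: no divisor's leading term divides it; move -6/5x_2 to the remainder.
  leading term 1: no divisor's leading term divides it; move 2/5 to the remainder.
  remainder 1/5x_2^3 - 7/5x_2^2 - 6/5x_2 + 2/5 ≠ 0; add g_4 = 1/5x_2^3 - 7/5x_2^2 - 6/5x_2 + 2/5 to the basis.

The other S-polynomials (S(f_2,g_3), S(f_1,g_4), S(f_2,g_4), S(g_3,g_4)) all reduce to 0 modulo the current basis, so we have a Gröbner basis.
Inter-reduce: drop elements whose leading term is divisible by another's, tail-reduce, and make monic.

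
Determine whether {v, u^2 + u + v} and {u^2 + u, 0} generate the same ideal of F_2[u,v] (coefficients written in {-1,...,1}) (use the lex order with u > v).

Since reduced Gröbner bases are canonical representatives of ideals under a given ordering, it suffices to compute and compare them.
Buchberger on the first generating set:
f_1 = v, LT = v.
f_2 = u^2 + u + v, LT = u^2.

The S-polynomials (S(f_1,f_2)) all reduce to 0 modulo the current basis, so we have a Gröbner basis.
Inter-reduce: drop elements whose leading term is divisible by another's, tail-reduce, and make monic.
Reduced Gröbner basis: {u^2 + u, v}.

Buchberger on the second generating set:
h_1 = u^2 + u, LT = u^2.

No S-polynomials remain, so we have a Gröbner basis.
Inter-reduce: drop elements whose leading term is divisible by another's, tail-reduce, and make monic.
Reduced Gröbner basis: {u^2 + u}.

These differ, so the ideals are not equal.

No, the ideals differ.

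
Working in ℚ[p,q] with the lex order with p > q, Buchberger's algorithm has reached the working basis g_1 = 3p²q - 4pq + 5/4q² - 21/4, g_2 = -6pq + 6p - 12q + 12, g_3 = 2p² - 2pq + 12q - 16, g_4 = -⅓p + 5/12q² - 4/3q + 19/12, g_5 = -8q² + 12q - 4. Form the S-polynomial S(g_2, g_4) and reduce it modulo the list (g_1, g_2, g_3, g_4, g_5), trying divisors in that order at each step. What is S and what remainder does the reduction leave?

lcm(LM(g_2), LM(g_4)) = pq.
S = (lcm/LT(g_2))·g_2 − (lcm/LT(g_4))·g_4 = -p + 5/4q³ - 4q² + 27/4q - 2.
Reduce S modulo (g_1, g_2, g_3, g_4, g_5) in that order:
  leading term p: subtract (3)·g_4 from -p + 5/4q³ - 4q² + 27/4q - 2 → 5/4q³ - 21/4q² + 43/4q - 27/4
  leading term q³: subtract (-5/32q)·g_5 from 5/4q³ - 21/4q² + 43/4q - 27/4 → -27/8q² + 81/8q - 27/4
  leading term q²: subtract (27/64)·g_5 from -27/8q² + 81/8q - 27/4 → 81/16q - 81/16
  leading term q: no divisor's leading term divides it; move 81/16q to the remainder.
  leading term 1: no divisor's leading term divides it; move -81/16 to the remainder.
The remainder 81/16q - 81/16 is nonzero, so it would be added as the next basis element.

S(g_2, g_4) = -p + 5/4q³ - 4q² + 27/4q - 2; remainder on division = 81/16q - 81/16.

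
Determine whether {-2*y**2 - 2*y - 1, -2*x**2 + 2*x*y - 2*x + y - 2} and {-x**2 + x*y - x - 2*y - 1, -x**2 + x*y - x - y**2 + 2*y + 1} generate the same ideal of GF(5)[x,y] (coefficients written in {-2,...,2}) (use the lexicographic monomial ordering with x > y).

Two ideals are equal iff their reduced Gröbner bases coincide (the reduced basis is unique for a fixed ordering).
Buchberger on the first generating set:
f_1 = -2*y**2 - 2*y - 1, LT = y**2.
f_2 = -2*x**2 + 2*x*y - 2*x + y - 2, LT = x**2.

S(f_1,f_2): leading monomials are coprime, so the S-polynomial reduces to 0 (Buchberger's first criterion).
Every S-polynomial of the final basis reduces to 0, so we have a Gröbner basis.
Inter-reduce: drop elements whose leading term is divisible by another's, tail-reduce, and make monic.
Reduced Gröbner basis: {x**2 - x*y + x + 2*y + 1, y**2 + y - 2}.

Buchberger on the second generating set:
h_1 = -x**2 + x*y - x - 2*y - 1, LT = x**2.
h_2 = -x**2 + x*y - x - y**2 + 2*y + 1, LT = x**2.

S(h_1,h_2): lcm = x**2. S = -y**2 - y + 2.
  leading term y**2: no divisor's leading term divides it; move -y**2 to the remainder.
  leading term y: no divisor's leading term divides it; move -y to the remainder.
  leading term 1: no divisor's leading term divides it; move 2 to the remainder.
  remainder -y**2 - y + 2 ≠ 0; add k_3 = -y**2 - y + 2 to the basis.

S(h_1,k_3): leading monomials are coprime, so the S-polynomial reduces to 0 (Buchberger's first criterion).
S(h_2,k_3): leading monomials are coprime, so the S-polynomial reduces to 0 (Buchberger's first criterion).
Every S-polynomial of the final basis reduces to 0, so we have a Gröbner basis.
Inter-reduce: drop elements whose leading term is divisible by another's, tail-reduce, and make monic.
Reduced Gröbner basis: {x**2 - x*y + x + 2*y + 1, y**2 + y - 2}.

Same reduced basis, so the two generating sets span the same ideal.

Yes, the ideals are equal.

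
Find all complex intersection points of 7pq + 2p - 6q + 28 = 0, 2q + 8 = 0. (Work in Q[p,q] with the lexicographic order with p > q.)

Compute a lex Gröbner basis by Buchberger's algorithm.
f_1 = 7pq + 2p - 6q + 28, LT = pq.
f_2 = 2q + 8, LT = q.

S(f_1,f_2): lcm = pq. S = -\tfrac{26}{7}p - \tfrac{6}{7}q + 4.
  reduce S modulo (f_1, f_2):
  remainder -\tfrac{26}{7}p + \tfrac{52}{7} ≠ 0; add h_3 = -\tfrac{26}{7}p + \tfrac{52}{7} to the basis.

The other S-polynomials (S(f_1,h_3), S(f_2,h_3)) all reduce to 0 modulo the current basis, so we have a Gröbner basis.
Inter-reduce: drop elements whose leading term is divisible by another's, tail-reduce, and make monic.
Reduced Gröbner basis: {p - 2, q + 4}.

Elimination: the polynomial q + 4 lies in the elimination ideal for q, so q ∈ {-4}. For each such q, the remaining basis elements (now univariate) give the rest of the solution.
  q = -4: the earlier basis element becomes p - 2 = 0, giving p = 2 — point (2, -4).

{(2, -4)}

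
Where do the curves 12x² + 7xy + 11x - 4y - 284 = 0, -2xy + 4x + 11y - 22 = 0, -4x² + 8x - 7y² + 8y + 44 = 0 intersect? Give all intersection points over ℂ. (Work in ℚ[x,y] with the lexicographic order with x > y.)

{(4, 2)}

Compute a lex Gröbner basis by Buchberger's algorithm.
f_1 = 12x² + 7xy + 11x - 4y - 284, LT = x².
f_2 = -2xy + 4x + 11y - 22, LT = xy.
f_3 = -4x² + 8x - 7y² + 8y + 44, LT = x².

S(f_1,f_2): lcm = x²y. S = 2x² + 7/12xy² + 77/12xy - 11x - ⅓y² - 71/3y.
  leading term x²: subtract (⅙)·f_1 from 2x² + 7/12xy² + 77/12xy - 11x - ⅓y² - 71/3y → 7/12xy² + 21/4xy - 77/6x - ⅓y² - 23y + 142/3
  leading term xy²: subtract (-7/24y)·f_2 from 7/12xy² + 21/4xy - 77/6x - ⅓y² - 23y + 142/3 → 77/12xy - 77/6x + 23/8y² - 353/12y + 142/3
  leading term xy: subtract (-77/24)·f_2 from 77/12xy - 77/6x + 23/8y² - 353/12y + 142/3 → 23/8y² + 47/8y - 93/4
  leading term y²: no divisor's leading term divides it; move 23/8y² to the remainder.
  leading term y: no divisor's leading term divides it; move 47/8y to the remainder.
  leading term 1: no divisor's leading term divides it; move -93/4 to the remainder.
  remainder 23/8y² + 47/8y - 93/4 ≠ 0; add h_4 = 23/8y² + 47/8y - 93/4 to the basis.

S(f_1,f_3): lcm = x². S = 7/12xy + 35/12x - 7/4y² + 5/3y - 38/3.
  leading term xy: subtract (-7/24)·f_2 from 7/12xy + 35/12x - 7/4y² + 5/3y - 38/3 → 49/12x - 7/4y² + 39/8y - 229/12
  leading term x: no divisor's leading term divides it; move 49/12x to the remainder.
  leading term y²: subtract (-14/23)·h_4 from -7/4y² + 39/8y - 229/12 → 1555/184y - 9173/276
  leading term y: no divisor's leading term divides it; move 1555/184y to the remainder.
  leading term 1: no divisor's leading term divides it; move -9173/276 to the remainder.
  remainder 49/12x + 1555/184y - 9173/276 ≠ 0; add h_5 = 49/12x + 1555/184y - 9173/276 to the basis.

S(f_2,f_3): lcm = x²y. S = -2x² - 7/2xy + 11x - 7/4y³ + 2y² + 11y.
  leading term x²: subtract (-⅙)·f_1 from -2x² - 7/2xy + 11x - 7/4y³ + 2y² + 11y → -7/3xy + 77/6x - 7/4y³ + 2y² + 31/3y - 142/3
  leading term xy: subtract (7/6)·f_2 from -7/3xy + 77/6x - 7/4y³ + 2y² + 31/3y - 142/3 → 49/6x - 7/4y³ + 2y² - 5/2y - 65/3
  leading term x: subtract (2)·h_5 from 49/6x - 7/4y³ + 2y² - 5/2y - 65/3 → -7/4y³ + 2y² - 1785/92y + 2061/46
  leading term y³: subtract (-14/23y)·h_4 from -7/4y³ + 2y² - 1785/92y + 2061/46 → 513/92y² - 3087/92y + 2061/46
  leading term y²: subtract (1026/529)·h_4 from 513/92y² - 3087/92y + 2061/46 → -23778/529y + 47556/529
  leading term y: no divisor's leading term divides it; move -23778/529y to the remainder.
  leading term 1: no divisor's leading term divides it; move 47556/529 to the remainder.
  remainder -23778/529y + 47556/529 ≠ 0; add h_6 = -23778/529y + 47556/529 to the basis.

The other S-polynomials (S(f_1,h_4), S(f_2,h_4), S(f_3,h_4), S(f_1,h_5), S(f_2,h_5), S(f_3,h_5), S(h_4,h_5), S(f_1,h_6), S(f_2,h_6), S(f_3,h_6), S(h_4,h_6), S(h_5,h_6)) all reduce to 0 modulo the current basis, so we have a Gröbner basis.
Inter-reduce: drop elements whose leading term is divisible by another's, tail-reduce, and make monic.
Reduced Gröbner basis: {x - 4, y - 2}.

Since the basis is lex-ordered, y - 2 is univariate in y. Its roots are {2}. Back-substituting each root into the other basis elements fixes the other coordinates.
  y = 2: the earlier basis element becomes x - 4 = 0, giving x = 4 — point (4, 2).
Check: every point annihilates each of the original generators.
This is the nonlinear analogue of row-reducing a linear system.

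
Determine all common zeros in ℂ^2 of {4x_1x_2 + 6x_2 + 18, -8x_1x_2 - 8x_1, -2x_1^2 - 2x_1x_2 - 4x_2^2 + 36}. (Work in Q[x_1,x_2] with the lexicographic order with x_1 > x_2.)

{(0, -3)}

Compute a lex Gröbner basis by Buchberger's algorithm.
f_1 = 4x_1x_2 + 6x_2 + 18, LT = x_1x_2.
f_2 = -8x_1x_2 - 8x_1, LT = x_1x_2.
f_3 = -2x_1^2 - 2x_1x_2 - 4x_2^2 + 36, LT = x_1^2.

S(f_1,f_2): lcm = x_1x_2. S = -x_1 + 3/2x_2 + 9/2.
  leading term x_1: no divisor's leading term divides it; move -x_1 to the remainder.
  leading term x_2: no divisor's leading term divides it; move 3/2x_2 to the remainder.
  leading term 1: no divisor's leading term divides it; move 9/2 to the remainder.
  remainder -x_1 + 3/2x_2 + 9/2 ≠ 0; add h_4 = -x_1 + 3/2x_2 + 9/2 to the basis.

S(f_1,f_3): lcm = x_1^2x_2. S = -x_1x_2^2 + 3/2x_1x_2 + 9/2x_1 - 2x_2^3 + 18x_2.
  leading term x_1x_2^2: subtract (-1/4x_2)·f_1 from -x_1x_2^2 + 3/2x_1x_2 + 9/2x_1 - 2x_2^3 + 18x_2 → 3/2x_1x_2 + 9/2x_1 - 2x_2^3 + 3/2x_2^2 + 45/2x_2
  leading term x_1x_2: subtract (3/8)·f_1 from 3/2x_1x_2 + 9/2x_1 - 2x_2^3 + 3/2x_2^2 + 45/2x_2 → 9/2x_1 - 2x_2^3 + 3/2x_2^2 + 81/4x_2 - 27/4
  leading term x_1: subtract (-9/2)·h_4 from 9/2x_1 - 2x_2^3 + 3/2x_2^2 + 81/4x_2 - 27/4 → -2x_2^3 + 3/2x_2^2 + 27x_2 + 27/2
  leading term x_2^3: no divisor's leading term divides it; move -2x_2^3 to the remainder.
  leading term x_2^2: no divisor's leading term divides it; move 3/2x_2^2 to the remainder.
  leading term x_2: no divisor's leading term divides it; move 27x_2 to the remainder.
  leading term 1: no divisor's leading term divides it; move 27/2 to the remainder.
  remainder -2x_2^3 + 3/2x_2^2 + 27x_2 + 27/2 ≠ 0; add h_5 = -2x_2^3 + 3/2x_2^2 + 27x_2 + 27/2 to the basis.

S(f_2,f_3): lcm = x_1^2x_2. S = x_1^2 - x_1x_2^2 - 2x_2^3 + 18x_2.
  leading term x_1^2: subtract (-1/2)·f_3 from x_1^2 - x_1x_2^2 - 2x_2^3 + 18x_2 → -x_1x_2^2 - x_1x_2 - 2x_2^3 - 2x_2^2 + 18x_2 + 18
  leading term x_1x_2^2: subtract (-1/4x_2)·f_1 from -x_1x_2^2 - x_1x_2 - 2x_2^3 - 2x_2^2 + 18x_2 + 18 → -x_1x_2 - 2x_2^3 - 1/2x_2^2 + 45/2x_2 + 18
  leading term x_1x_2: subtract (-1/4)·f_1 from -x_1x_2 - 2x_2^3 - 1/2x_2^2 + 45/2x_2 + 18 → -2x_2^3 - 1/2x_2^2 + 24x_2 + 45/2
  leading term x_2^3: subtract (1)·h_5 from -2x_2^3 - 1/2x_2^2 + 24x_2 + 45/2 → -2x_2^2 - 3x_2 + 9
  leading term x_2^2: no divisor's leading term divides it; move -2x_2^2 to the remainder.
  leading term x_2: no divisor's leading term divides it; move -3x_2 to the remainder.
  leading term 1: no divisor's leading term divides it; move 9 to the remainder.
  remainder -2x_2^2 - 3x_2 + 9 ≠ 0; add h_6 = -2x_2^2 - 3x_2 + 9 to the basis.

S(f_1,h_4): lcm = x_1x_2. S = 3/2x_2^2 + 6x_2 + 9/2.
  leading term x_2^2: subtract (-3/4)·h_6 from 3/2x_2^2 + 6x_2 + 9/2 → 15/4x_2 + 45/4
  leading term x_2: no divisor's leading term divides it; move 15/4x_2 to the remainder.
  leading term 1: no divisor's leading term divides it; move 45/4 to the remainder.
  remainder 15/4x_2 + 45/4 ≠ 0; add h_7 = 15/4x_2 + 45/4 to the basis.

The other S-polynomials (S(f_2,h_4), S(f_3,h_4), S(f_1,h_5), S(f_2,h_5), S(f_3,h_5), S(h_4,h_5), S(f_1,h_6), S(f_2,h_6), S(f_3,h_6), S(h_4,h_6), S(h_5,h_6), S(f_1,h_7), S(f_2,h_7), S(f_3,h_7), S(h_4,h_7), S(h_5,h_7), S(h_6,h_7)) all reduce to 0 modulo the current basis, so we have a Gröbner basis.
Inter-reduce: drop elements whose leading term is divisible by another's, tail-reduce, and make monic.
Reduced Gröbner basis: {x_1, x_2 + 3}.

Elimination: the polynomial x_2 + 3 lies in the elimination ideal for x_2, so x_2 ∈ {-3}. For each such x_2, the remaining basis elements (now univariate) give the rest of the solution.
  x_2 = -3: the earlier basis element becomes x_1 = 0, giving x_1 = 0 — point (0, -3).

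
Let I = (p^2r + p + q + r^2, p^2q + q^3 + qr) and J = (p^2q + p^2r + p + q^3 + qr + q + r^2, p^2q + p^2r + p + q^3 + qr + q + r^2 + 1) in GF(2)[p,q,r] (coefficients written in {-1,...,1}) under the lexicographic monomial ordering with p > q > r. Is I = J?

Since reduced Gröbner bases are canonical representatives of ideals under a given ordering, it suffices to compute and compare them.
Buchberger on the first generating set:
f_1 = p^2r + p + q + r^2, LT = p^2r.
f_2 = p^2q + q^3 + qr, LT = p^2q.

S(f_1,f_2): lcm = p^2qr. S = pq + q^3r + q^2.
  leading term pq: no divisor's leading term divides it; move pq to the remainder.
  leading term q^3r: no divisor's leading term divides it; move q^3r to the remainder.
  leading term q^2: no divisor's leading term divides it; move q^2 to the remainder.
  remainder pq + q^3r + q^2 ≠ 0; add g_3 = pq + q^3r + q^2 to the basis.

S(f_1,g_3): lcm = p^2qr. S = pq^3r^2 + pq^2r + pq + q^2 + qr^2.
  leading term pq^3r^2: subtract (q^2r^2)·g_3 from pq^3r^2 + pq^2r + pq + q^2 + qr^2 → pq^2r + pq + q^5r^3 + q^4r^2 + q^2 + qr^2
  leading term pq^2r: subtract (qr)·g_3 from pq^2r + pq + q^5r^3 + q^4r^2 + q^2 + qr^2 → pq + q^5r^3 + q^3r + q^2 + qr^2
  leading term pq: subtract (1)·g_3 from pq + q^5r^3 + q^3r + q^2 + qr^2 → q^5r^3 + qr^2
  leading term q^5r^3: no divisor's leading term divides it; move q^5r^3 to the remainder.
  leading term qr^2: no divisor's leading term divides it; move qr^2 to the remainder.
  remainder q^5r^3 + qr^2 ≠ 0; add g_4 = q^5r^3 + qr^2 to the basis.

S(f_2,g_3): lcm = p^2q. S = pq^3r + pq^2 + q^3 + qr.
  leading term pq^3r: subtract (q^2r)·g_3 from pq^3r + pq^2 + q^3 + qr → pq^2 + q^5r^2 + q^4r + q^3 + qr
  leading term pq^2: subtract (q)·g_3 from pq^2 + q^5r^2 + q^4r + q^3 + qr → q^5r^2 + qr
  leading term q^5r^2: no divisor's leading term divides it; move q^5r^2 to the remainder.
  leading term qr: no divisor's leading term divides it; move qr to the remainder.
  remainder q^5r^2 + qr ≠ 0; add g_5 = q^5r^2 + qr to the basis.

The other S-polynomials (S(f_1,g_4), S(f_2,g_4), S(g_3,g_4), S(f_1,g_5), S(f_2,g_5), S(g_3,g_5), S(g_4,g_5)) all reduce to 0 modulo the current basis, so we have a Gröbner basis.
Inter-reduce: drop elements whose leading term is divisible by another's, tail-reduce, and make monic.
Reduced Gröbner basis: {p^2r + p + q + r^2, pq + q^3r + q^2, q^5r^2 + qr}.

Buchberger on the second generating set:
h_1 = p^2q + p^2r + p + q^3 + qr + q + r^2, LT = p^2q.
h_2 = p^2q + p^2r + p + q^3 + qr + q + r^2 + 1, LT = p^2q.

S(h_1,h_2): lcm = p^2q. S = 1.
  leading term 1: no divisor's leading term divides it; move 1 to the remainder.
  remainder 1 ≠ 0; add k_3 = 1 to the basis.

The other S-polynomials (S(h_1,k_3), S(h_2,k_3)) all reduce to 0 modulo the current basis, so we have a Gröbner basis.
Inter-reduce: drop elements whose leading term is divisible by another's, tail-reduce, and make monic.
Reduced Gröbner basis: {1}.

Since the reduced bases disagree, the two ideals are not the same.

No, the ideals differ.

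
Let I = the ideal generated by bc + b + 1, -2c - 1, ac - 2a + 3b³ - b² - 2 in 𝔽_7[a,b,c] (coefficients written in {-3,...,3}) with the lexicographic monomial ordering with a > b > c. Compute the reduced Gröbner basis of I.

f_1 = bc + b + 1, LT = bc.
f_2 = -2c - 1, LT = c.
f_3 = ac - 2a + 3b³ - b² - 2, LT = ac.

S(f_1,f_2): lcm = bc. S = -3b + 1.
  leading term b: no divisor's leading term divides it; move -3b to the remainder.
  leading term 1: no divisor's leading term divides it; move 1 to the remainder.
  remainder -3b + 1 ≠ 0; add g_4 = -3b + 1 to the basis.

S(f_1,f_3): lcm = abc. S = 3ab + a - 3b⁴ + b³ + 2b.
  leading term ab: subtract (-a)·g_4 from 3ab + a - 3b⁴ + b³ + 2b → 2a - 3b⁴ + b³ + 2b
  leading term a: no divisor's leading term divides it; move 2a to the remainder.
  leading term b⁴: subtract (b³)·g_4 from -3b⁴ + b³ + 2b → 2b
  leading term b: subtract (-3)·g_4 from 2b → 3
  leading term 1: no divisor's leading term divides it; move 3 to the remainder.
  remainder 2a + 3 ≠ 0; add g_5 = 2a + 3 to the basis.

The other S-polynomials (S(f_2,f_3), S(f_1,g_4), S(f_2,g_4), S(f_3,g_4), S(f_1,g_5), S(f_2,g_5), S(f_3,g_5), S(g_4,g_5)) all reduce to 0 modulo the current basis, so we have a Gröbner basis.
Inter-reduce: drop elements whose leading term is divisible by another's, tail-reduce, and make monic.

G = {a - 2, b + 2, c - 3}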